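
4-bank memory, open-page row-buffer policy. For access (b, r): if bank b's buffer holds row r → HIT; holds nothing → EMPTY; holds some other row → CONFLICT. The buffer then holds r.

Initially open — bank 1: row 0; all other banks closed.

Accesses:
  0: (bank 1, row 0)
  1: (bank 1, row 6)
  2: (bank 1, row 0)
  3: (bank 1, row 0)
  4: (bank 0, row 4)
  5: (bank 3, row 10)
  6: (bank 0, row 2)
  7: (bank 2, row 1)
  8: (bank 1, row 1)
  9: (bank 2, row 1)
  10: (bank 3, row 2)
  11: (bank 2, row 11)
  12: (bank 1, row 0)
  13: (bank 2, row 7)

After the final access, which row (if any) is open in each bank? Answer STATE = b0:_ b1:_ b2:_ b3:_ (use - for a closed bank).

STATE = b0:2 b1:0 b2:7 b3:2

  [0] b1 r0: had r0 ⇒ H
  [1] b1 r6: had r0 ⇒ C
  [2] b1 r0: had r6 ⇒ C
  [3] b1 r0: had r0 ⇒ H
  [4] b0 r4: no row ⇒ E
  [5] b3 r10: no row ⇒ E
  [6] b0 r2: had r4 ⇒ C
  [7] b2 r1: no row ⇒ E
  [8] b1 r1: had r0 ⇒ C
  [9] b2 r1: had r1 ⇒ H
  [10] b3 r2: had r10 ⇒ C
  [11] b2 r11: had r1 ⇒ C
  [12] b1 r0: had r1 ⇒ C
  [13] b2 r7: had r11 ⇒ C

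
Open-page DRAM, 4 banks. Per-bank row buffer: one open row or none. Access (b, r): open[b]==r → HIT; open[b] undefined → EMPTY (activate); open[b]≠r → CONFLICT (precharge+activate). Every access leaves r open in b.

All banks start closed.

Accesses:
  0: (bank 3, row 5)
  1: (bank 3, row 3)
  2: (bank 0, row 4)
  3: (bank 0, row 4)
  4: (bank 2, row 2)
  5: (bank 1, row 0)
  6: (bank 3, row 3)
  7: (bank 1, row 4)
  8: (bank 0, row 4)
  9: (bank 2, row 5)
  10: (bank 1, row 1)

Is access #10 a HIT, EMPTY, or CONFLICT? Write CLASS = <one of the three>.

step 0: bank3 None->5 [EMPTY]
step 1: bank3 5->3 [CONFLICT]
step 2: bank0 None->4 [EMPTY]
step 3: bank0 4->4 [HIT]
step 4: bank2 None->2 [EMPTY]
step 5: bank1 None->0 [EMPTY]
step 6: bank3 3->3 [HIT]
step 7: bank1 0->4 [CONFLICT]
step 8: bank0 4->4 [HIT]
step 9: bank2 2->5 [CONFLICT]
step 10: bank1 4->1 [CONFLICT]

CLASS = CONFLICT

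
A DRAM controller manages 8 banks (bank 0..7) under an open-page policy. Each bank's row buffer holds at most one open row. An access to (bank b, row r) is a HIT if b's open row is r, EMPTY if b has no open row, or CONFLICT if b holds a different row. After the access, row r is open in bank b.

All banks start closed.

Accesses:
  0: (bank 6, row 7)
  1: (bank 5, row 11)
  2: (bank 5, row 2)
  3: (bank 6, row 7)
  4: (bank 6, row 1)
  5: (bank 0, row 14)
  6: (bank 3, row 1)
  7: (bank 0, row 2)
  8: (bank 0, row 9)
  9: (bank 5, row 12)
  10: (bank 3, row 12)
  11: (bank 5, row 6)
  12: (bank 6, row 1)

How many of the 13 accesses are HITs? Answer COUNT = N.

COUNT = 2

#0 (6,7) E
#1 (5,11) E
#2 (5,2) C  (was 11)
#3 (6,7) H  (was 7)
#4 (6,1) C  (was 7)
#5 (0,14) E
#6 (3,1) E
#7 (0,2) C  (was 14)
#8 (0,9) C  (was 2)
#9 (5,12) C  (was 2)
#10 (3,12) C  (was 1)
#11 (5,6) C  (was 12)
#12 (6,1) H  (was 1)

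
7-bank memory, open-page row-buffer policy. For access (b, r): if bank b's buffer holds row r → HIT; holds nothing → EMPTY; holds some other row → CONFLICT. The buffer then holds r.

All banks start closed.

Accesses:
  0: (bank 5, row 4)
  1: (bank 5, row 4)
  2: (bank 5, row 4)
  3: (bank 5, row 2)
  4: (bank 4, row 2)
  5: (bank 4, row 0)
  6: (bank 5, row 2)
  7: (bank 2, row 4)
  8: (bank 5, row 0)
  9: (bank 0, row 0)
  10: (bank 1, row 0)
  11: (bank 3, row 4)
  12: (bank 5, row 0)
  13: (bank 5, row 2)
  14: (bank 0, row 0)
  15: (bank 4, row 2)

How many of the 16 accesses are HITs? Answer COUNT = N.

#0 (5,4) E
#1 (5,4) H  (was 4)
#2 (5,4) H  (was 4)
#3 (5,2) C  (was 4)
#4 (4,2) E
#5 (4,0) C  (was 2)
#6 (5,2) H  (was 2)
#7 (2,4) E
#8 (5,0) C  (was 2)
#9 (0,0) E
#10 (1,0) E
#11 (3,4) E
#12 (5,0) H  (was 0)
#13 (5,2) C  (was 0)
#14 (0,0) H  (was 0)
#15 (4,2) C  (was 0)

COUNT = 5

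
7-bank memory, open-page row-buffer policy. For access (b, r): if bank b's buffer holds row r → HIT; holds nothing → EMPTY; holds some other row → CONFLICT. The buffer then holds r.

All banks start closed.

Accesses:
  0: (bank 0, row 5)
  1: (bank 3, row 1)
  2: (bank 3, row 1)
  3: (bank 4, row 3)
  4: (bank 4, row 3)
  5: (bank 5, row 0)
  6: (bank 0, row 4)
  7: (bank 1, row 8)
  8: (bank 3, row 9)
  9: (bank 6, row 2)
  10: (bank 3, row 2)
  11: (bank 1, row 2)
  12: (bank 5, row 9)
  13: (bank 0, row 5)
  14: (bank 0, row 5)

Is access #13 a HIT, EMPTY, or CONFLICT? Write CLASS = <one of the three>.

#0 (0,5) E
#1 (3,1) E
#2 (3,1) H  (was 1)
#3 (4,3) E
#4 (4,3) H  (was 3)
#5 (5,0) E
#6 (0,4) C  (was 5)
#7 (1,8) E
#8 (3,9) C  (was 1)
#9 (6,2) E
#10 (3,2) C  (was 9)
#11 (1,2) C  (was 8)
#12 (5,9) C  (was 0)
#13 (0,5) C  (was 4)
#14 (0,5) H  (was 5)

CLASS = CONFLICT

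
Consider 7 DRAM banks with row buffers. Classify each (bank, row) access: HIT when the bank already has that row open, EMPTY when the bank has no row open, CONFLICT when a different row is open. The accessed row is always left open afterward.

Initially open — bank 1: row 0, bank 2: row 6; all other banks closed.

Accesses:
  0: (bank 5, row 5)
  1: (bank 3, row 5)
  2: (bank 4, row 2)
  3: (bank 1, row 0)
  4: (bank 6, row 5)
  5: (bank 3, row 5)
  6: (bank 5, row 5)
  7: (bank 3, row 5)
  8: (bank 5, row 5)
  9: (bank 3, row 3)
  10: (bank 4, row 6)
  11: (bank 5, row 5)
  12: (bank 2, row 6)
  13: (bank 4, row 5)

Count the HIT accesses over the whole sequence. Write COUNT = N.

COUNT = 7

0: bank 5 row 5 — prev None → EMPTY
1: bank 3 row 5 — prev None → EMPTY
2: bank 4 row 2 — prev None → EMPTY
3: bank 1 row 0 — prev 0 → HIT
4: bank 6 row 5 — prev None → EMPTY
5: bank 3 row 5 — prev 5 → HIT
6: bank 5 row 5 — prev 5 → HIT
7: bank 3 row 5 — prev 5 → HIT
8: bank 5 row 5 — prev 5 → HIT
9: bank 3 row 3 — prev 5 → CONFLICT
10: bank 4 row 6 — prev 2 → CONFLICT
11: bank 5 row 5 — prev 5 → HIT
12: bank 2 row 6 — prev 6 → HIT
13: bank 4 row 5 — prev 6 → CONFLICT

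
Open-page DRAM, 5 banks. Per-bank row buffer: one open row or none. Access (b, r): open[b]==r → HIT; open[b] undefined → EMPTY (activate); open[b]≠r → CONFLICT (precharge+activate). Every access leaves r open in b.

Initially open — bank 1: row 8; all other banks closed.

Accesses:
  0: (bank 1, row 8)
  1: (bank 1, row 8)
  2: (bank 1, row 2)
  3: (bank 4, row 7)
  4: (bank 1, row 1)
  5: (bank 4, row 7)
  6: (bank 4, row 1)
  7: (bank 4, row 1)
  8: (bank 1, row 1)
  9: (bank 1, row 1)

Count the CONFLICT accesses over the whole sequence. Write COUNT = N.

#0 (1,8) H  (was 8)
#1 (1,8) H  (was 8)
#2 (1,2) C  (was 8)
#3 (4,7) E
#4 (1,1) C  (was 2)
#5 (4,7) H  (was 7)
#6 (4,1) C  (was 7)
#7 (4,1) H  (was 1)
#8 (1,1) H  (was 1)
#9 (1,1) H  (was 1)

COUNT = 3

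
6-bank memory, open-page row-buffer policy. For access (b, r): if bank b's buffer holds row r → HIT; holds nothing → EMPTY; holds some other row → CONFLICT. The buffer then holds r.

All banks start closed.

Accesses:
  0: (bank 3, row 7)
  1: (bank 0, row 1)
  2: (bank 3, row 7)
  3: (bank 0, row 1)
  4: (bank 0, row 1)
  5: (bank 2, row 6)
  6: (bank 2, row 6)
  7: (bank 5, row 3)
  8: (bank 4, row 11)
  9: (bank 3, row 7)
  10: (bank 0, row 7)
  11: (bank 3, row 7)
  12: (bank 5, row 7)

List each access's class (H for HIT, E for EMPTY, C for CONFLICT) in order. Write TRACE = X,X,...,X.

  [0] b3 r7: no row ⇒ E
  [1] b0 r1: no row ⇒ E
  [2] b3 r7: had r7 ⇒ H
  [3] b0 r1: had r1 ⇒ H
  [4] b0 r1: had r1 ⇒ H
  [5] b2 r6: no row ⇒ E
  [6] b2 r6: had r6 ⇒ H
  [7] b5 r3: no row ⇒ E
  [8] b4 r11: no row ⇒ E
  [9] b3 r7: had r7 ⇒ H
  [10] b0 r7: had r1 ⇒ C
  [11] b3 r7: had r7 ⇒ H
  [12] b5 r7: had r3 ⇒ C

TRACE = E,E,H,H,H,E,H,E,E,H,C,H,C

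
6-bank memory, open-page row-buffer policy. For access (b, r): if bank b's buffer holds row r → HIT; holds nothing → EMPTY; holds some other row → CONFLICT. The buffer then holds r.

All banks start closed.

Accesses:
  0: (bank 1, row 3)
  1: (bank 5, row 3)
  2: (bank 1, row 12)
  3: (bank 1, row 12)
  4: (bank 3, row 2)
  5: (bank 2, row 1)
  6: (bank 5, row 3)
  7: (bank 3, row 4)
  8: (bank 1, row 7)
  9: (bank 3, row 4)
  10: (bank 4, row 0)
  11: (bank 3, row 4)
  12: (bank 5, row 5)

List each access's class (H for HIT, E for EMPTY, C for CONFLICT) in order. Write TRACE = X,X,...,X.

TRACE = E,E,C,H,E,E,H,C,C,H,E,H,C

step 0: bank1 None->3 [EMPTY]
step 1: bank5 None->3 [EMPTY]
step 2: bank1 3->12 [CONFLICT]
step 3: bank1 12->12 [HIT]
step 4: bank3 None->2 [EMPTY]
step 5: bank2 None->1 [EMPTY]
step 6: bank5 3->3 [HIT]
step 7: bank3 2->4 [CONFLICT]
step 8: bank1 12->7 [CONFLICT]
step 9: bank3 4->4 [HIT]
step 10: bank4 None->0 [EMPTY]
step 11: bank3 4->4 [HIT]
step 12: bank5 3->5 [CONFLICT]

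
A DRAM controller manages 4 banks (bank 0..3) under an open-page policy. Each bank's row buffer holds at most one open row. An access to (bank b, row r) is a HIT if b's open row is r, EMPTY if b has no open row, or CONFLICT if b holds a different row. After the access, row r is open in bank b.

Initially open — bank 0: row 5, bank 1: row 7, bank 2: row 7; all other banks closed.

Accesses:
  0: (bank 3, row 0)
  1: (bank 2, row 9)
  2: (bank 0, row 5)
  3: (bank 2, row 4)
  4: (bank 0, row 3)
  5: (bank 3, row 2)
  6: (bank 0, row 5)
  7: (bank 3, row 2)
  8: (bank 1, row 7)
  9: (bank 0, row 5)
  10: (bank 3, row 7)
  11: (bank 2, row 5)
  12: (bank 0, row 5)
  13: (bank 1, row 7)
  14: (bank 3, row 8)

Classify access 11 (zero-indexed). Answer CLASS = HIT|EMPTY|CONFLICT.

step 0: bank3 None->0 [EMPTY]
step 1: bank2 7->9 [CONFLICT]
step 2: bank0 5->5 [HIT]
step 3: bank2 9->4 [CONFLICT]
step 4: bank0 5->3 [CONFLICT]
step 5: bank3 0->2 [CONFLICT]
step 6: bank0 3->5 [CONFLICT]
step 7: bank3 2->2 [HIT]
step 8: bank1 7->7 [HIT]
step 9: bank0 5->5 [HIT]
step 10: bank3 2->7 [CONFLICT]
step 11: bank2 4->5 [CONFLICT]
step 12: bank0 5->5 [HIT]
step 13: bank1 7->7 [HIT]
step 14: bank3 7->8 [CONFLICT]

CLASS = CONFLICT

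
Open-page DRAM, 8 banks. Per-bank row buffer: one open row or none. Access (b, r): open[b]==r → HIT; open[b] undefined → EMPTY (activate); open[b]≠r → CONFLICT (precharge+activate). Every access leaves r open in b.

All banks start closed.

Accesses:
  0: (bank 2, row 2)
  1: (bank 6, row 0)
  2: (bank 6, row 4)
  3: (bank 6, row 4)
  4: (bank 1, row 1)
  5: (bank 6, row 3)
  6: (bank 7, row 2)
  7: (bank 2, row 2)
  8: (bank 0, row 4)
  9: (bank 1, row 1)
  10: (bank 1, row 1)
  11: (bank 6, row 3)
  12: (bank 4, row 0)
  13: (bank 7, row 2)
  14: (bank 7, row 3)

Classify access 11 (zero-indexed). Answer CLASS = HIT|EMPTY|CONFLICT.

#0 (2,2) E
#1 (6,0) E
#2 (6,4) C  (was 0)
#3 (6,4) H  (was 4)
#4 (1,1) E
#5 (6,3) C  (was 4)
#6 (7,2) E
#7 (2,2) H  (was 2)
#8 (0,4) E
#9 (1,1) H  (was 1)
#10 (1,1) H  (was 1)
#11 (6,3) H  (was 3)
#12 (4,0) E
#13 (7,2) H  (was 2)
#14 (7,3) C  (was 2)

CLASS = HIT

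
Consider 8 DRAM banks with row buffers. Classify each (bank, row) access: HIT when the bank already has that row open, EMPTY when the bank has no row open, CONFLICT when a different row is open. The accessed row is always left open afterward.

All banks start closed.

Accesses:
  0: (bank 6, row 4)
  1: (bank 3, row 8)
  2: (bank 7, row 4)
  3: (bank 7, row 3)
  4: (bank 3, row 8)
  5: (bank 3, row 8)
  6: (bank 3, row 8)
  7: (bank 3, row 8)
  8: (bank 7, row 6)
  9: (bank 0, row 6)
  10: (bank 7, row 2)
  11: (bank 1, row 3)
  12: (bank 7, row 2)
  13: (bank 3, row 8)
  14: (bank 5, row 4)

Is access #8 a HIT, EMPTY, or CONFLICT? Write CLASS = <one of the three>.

CLASS = CONFLICT

step 0: bank6 None->4 [EMPTY]
step 1: bank3 None->8 [EMPTY]
step 2: bank7 None->4 [EMPTY]
step 3: bank7 4->3 [CONFLICT]
step 4: bank3 8->8 [HIT]
step 5: bank3 8->8 [HIT]
step 6: bank3 8->8 [HIT]
step 7: bank3 8->8 [HIT]
step 8: bank7 3->6 [CONFLICT]
step 9: bank0 None->6 [EMPTY]
step 10: bank7 6->2 [CONFLICT]
step 11: bank1 None->3 [EMPTY]
step 12: bank7 2->2 [HIT]
step 13: bank3 8->8 [HIT]
step 14: bank5 None->4 [EMPTY]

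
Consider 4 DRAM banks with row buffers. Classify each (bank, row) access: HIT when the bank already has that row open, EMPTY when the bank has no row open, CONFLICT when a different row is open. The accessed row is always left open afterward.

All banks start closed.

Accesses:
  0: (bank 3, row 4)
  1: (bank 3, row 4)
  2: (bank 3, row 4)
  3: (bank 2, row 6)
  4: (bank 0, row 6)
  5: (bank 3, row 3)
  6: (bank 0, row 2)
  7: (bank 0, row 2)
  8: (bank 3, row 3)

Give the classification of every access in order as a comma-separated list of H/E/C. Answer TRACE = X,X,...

0: bank 3 row 4 — prev None → EMPTY
1: bank 3 row 4 — prev 4 → HIT
2: bank 3 row 4 — prev 4 → HIT
3: bank 2 row 6 — prev None → EMPTY
4: bank 0 row 6 — prev None → EMPTY
5: bank 3 row 3 — prev 4 → CONFLICT
6: bank 0 row 2 — prev 6 → CONFLICT
7: bank 0 row 2 — prev 2 → HIT
8: bank 3 row 3 — prev 3 → HIT

TRACE = E,H,H,E,E,C,C,H,H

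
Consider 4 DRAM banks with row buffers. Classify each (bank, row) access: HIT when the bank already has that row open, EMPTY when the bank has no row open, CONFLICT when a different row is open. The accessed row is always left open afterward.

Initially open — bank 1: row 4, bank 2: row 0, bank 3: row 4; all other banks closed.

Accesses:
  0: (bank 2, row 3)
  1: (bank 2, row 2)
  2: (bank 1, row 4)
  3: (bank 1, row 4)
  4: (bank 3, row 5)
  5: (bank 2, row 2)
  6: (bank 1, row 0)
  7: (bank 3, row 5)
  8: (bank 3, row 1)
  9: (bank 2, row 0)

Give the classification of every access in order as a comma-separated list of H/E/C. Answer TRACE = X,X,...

TRACE = C,C,H,H,C,H,C,H,C,C

0: bank 2 row 3 — prev 0 → CONFLICT
1: bank 2 row 2 — prev 3 → CONFLICT
2: bank 1 row 4 — prev 4 → HIT
3: bank 1 row 4 — prev 4 → HIT
4: bank 3 row 5 — prev 4 → CONFLICT
5: bank 2 row 2 — prev 2 → HIT
6: bank 1 row 0 — prev 4 → CONFLICT
7: bank 3 row 5 — prev 5 → HIT
8: bank 3 row 1 — prev 5 → CONFLICT
9: bank 2 row 0 — prev 2 → CONFLICT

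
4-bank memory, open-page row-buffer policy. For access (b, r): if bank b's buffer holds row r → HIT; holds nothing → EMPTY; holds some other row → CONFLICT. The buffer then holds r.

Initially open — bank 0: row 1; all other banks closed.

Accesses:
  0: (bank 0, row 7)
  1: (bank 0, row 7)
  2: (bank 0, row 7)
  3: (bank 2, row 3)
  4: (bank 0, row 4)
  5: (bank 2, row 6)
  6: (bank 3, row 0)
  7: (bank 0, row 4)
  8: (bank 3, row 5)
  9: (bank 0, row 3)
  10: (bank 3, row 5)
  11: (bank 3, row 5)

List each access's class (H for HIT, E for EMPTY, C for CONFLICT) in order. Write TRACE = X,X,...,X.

TRACE = C,H,H,E,C,C,E,H,C,C,H,H

#0 (0,7) C  (was 1)
#1 (0,7) H  (was 7)
#2 (0,7) H  (was 7)
#3 (2,3) E
#4 (0,4) C  (was 7)
#5 (2,6) C  (was 3)
#6 (3,0) E
#7 (0,4) H  (was 4)
#8 (3,5) C  (was 0)
#9 (0,3) C  (was 4)
#10 (3,5) H  (was 5)
#11 (3,5) H  (was 5)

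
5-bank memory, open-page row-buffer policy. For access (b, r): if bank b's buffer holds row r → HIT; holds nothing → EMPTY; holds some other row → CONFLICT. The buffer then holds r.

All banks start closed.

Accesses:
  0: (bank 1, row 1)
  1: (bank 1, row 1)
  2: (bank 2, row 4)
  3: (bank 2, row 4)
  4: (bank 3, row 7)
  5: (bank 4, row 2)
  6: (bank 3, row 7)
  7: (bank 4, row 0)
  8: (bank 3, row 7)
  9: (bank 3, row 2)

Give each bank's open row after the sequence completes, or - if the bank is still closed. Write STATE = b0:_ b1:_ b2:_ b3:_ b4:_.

step 0: bank1 None->1 [EMPTY]
step 1: bank1 1->1 [HIT]
step 2: bank2 None->4 [EMPTY]
step 3: bank2 4->4 [HIT]
step 4: bank3 None->7 [EMPTY]
step 5: bank4 None->2 [EMPTY]
step 6: bank3 7->7 [HIT]
step 7: bank4 2->0 [CONFLICT]
step 8: bank3 7->7 [HIT]
step 9: bank3 7->2 [CONFLICT]

STATE = b0:- b1:1 b2:4 b3:2 b4:0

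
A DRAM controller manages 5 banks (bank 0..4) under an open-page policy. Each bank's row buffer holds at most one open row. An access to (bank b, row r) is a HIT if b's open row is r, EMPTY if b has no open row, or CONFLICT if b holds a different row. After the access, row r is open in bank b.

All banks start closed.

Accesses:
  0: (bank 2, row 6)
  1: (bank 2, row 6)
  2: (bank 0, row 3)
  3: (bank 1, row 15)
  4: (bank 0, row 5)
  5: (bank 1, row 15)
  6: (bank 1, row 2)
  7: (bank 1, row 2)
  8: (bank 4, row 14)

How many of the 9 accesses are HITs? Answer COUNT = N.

COUNT = 3

  [0] b2 r6: no row ⇒ E
  [1] b2 r6: had r6 ⇒ H
  [2] b0 r3: no row ⇒ E
  [3] b1 r15: no row ⇒ E
  [4] b0 r5: had r3 ⇒ C
  [5] b1 r15: had r15 ⇒ H
  [6] b1 r2: had r15 ⇒ C
  [7] b1 r2: had r2 ⇒ H
  [8] b4 r14: no row ⇒ E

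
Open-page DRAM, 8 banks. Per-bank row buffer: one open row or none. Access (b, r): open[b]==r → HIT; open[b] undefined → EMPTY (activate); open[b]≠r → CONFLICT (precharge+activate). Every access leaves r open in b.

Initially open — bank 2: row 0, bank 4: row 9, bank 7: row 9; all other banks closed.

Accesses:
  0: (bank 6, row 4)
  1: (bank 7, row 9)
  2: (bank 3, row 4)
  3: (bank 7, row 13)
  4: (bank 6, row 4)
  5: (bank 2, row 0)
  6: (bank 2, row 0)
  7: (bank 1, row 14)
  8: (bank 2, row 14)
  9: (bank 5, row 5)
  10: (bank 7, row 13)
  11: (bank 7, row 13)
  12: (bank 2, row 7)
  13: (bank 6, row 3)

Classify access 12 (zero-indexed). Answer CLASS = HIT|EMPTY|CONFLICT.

CLASS = CONFLICT

0: bank 6 row 4 — prev None → EMPTY
1: bank 7 row 9 — prev 9 → HIT
2: bank 3 row 4 — prev None → EMPTY
3: bank 7 row 13 — prev 9 → CONFLICT
4: bank 6 row 4 — prev 4 → HIT
5: bank 2 row 0 — prev 0 → HIT
6: bank 2 row 0 — prev 0 → HIT
7: bank 1 row 14 — prev None → EMPTY
8: bank 2 row 14 — prev 0 → CONFLICT
9: bank 5 row 5 — prev None → EMPTY
10: bank 7 row 13 — prev 13 → HIT
11: bank 7 row 13 — prev 13 → HIT
12: bank 2 row 7 — prev 14 → CONFLICT
13: bank 6 row 3 — prev 4 → CONFLICT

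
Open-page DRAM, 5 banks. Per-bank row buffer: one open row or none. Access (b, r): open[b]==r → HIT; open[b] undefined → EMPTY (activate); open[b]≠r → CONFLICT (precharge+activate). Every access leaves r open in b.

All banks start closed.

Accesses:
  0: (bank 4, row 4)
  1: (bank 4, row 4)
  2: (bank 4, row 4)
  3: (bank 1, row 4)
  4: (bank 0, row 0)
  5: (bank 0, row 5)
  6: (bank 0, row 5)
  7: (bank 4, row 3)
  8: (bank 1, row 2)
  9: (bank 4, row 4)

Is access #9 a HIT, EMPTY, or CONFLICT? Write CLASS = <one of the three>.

CLASS = CONFLICT

  [0] b4 r4: no row ⇒ E
  [1] b4 r4: had r4 ⇒ H
  [2] b4 r4: had r4 ⇒ H
  [3] b1 r4: no row ⇒ E
  [4] b0 r0: no row ⇒ E
  [5] b0 r5: had r0 ⇒ C
  [6] b0 r5: had r5 ⇒ H
  [7] b4 r3: had r4 ⇒ C
  [8] b1 r2: had r4 ⇒ C
  [9] b4 r4: had r3 ⇒ C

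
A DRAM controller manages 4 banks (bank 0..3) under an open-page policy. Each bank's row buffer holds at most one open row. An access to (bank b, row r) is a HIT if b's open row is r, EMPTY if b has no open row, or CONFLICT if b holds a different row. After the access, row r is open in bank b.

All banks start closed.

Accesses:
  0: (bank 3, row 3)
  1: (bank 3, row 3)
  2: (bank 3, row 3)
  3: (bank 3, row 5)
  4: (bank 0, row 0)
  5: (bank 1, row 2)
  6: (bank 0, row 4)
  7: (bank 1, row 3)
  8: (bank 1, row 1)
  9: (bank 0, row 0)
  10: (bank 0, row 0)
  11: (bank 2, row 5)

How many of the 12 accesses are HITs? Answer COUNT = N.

0: bank 3 row 3 — prev None → EMPTY
1: bank 3 row 3 — prev 3 → HIT
2: bank 3 row 3 — prev 3 → HIT
3: bank 3 row 5 — prev 3 → CONFLICT
4: bank 0 row 0 — prev None → EMPTY
5: bank 1 row 2 — prev None → EMPTY
6: bank 0 row 4 — prev 0 → CONFLICT
7: bank 1 row 3 — prev 2 → CONFLICT
8: bank 1 row 1 — prev 3 → CONFLICT
9: bank 0 row 0 — prev 4 → CONFLICT
10: bank 0 row 0 — prev 0 → HIT
11: bank 2 row 5 — prev None → EMPTY

COUNT = 3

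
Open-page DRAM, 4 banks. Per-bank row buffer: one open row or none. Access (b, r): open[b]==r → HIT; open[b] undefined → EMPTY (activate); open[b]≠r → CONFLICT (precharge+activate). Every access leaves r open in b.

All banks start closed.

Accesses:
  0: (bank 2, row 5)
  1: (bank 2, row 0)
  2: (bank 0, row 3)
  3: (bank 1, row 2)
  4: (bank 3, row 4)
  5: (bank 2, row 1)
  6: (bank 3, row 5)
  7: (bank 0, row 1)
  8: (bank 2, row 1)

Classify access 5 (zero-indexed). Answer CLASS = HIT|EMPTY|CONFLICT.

CLASS = CONFLICT

  [0] b2 r5: no row ⇒ E
  [1] b2 r0: had r5 ⇒ C
  [2] b0 r3: no row ⇒ E
  [3] b1 r2: no row ⇒ E
  [4] b3 r4: no row ⇒ E
  [5] b2 r1: had r0 ⇒ C
  [6] b3 r5: had r4 ⇒ C
  [7] b0 r1: had r3 ⇒ C
  [8] b2 r1: had r1 ⇒ H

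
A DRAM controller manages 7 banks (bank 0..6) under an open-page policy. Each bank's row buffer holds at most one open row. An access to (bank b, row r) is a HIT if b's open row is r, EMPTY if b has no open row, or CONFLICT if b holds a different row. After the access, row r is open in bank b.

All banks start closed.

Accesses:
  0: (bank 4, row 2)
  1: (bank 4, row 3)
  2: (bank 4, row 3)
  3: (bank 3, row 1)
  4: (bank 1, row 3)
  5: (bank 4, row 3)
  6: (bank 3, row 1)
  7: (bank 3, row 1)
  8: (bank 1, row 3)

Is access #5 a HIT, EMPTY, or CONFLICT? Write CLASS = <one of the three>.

step 0: bank4 None->2 [EMPTY]
step 1: bank4 2->3 [CONFLICT]
step 2: bank4 3->3 [HIT]
step 3: bank3 None->1 [EMPTY]
step 4: bank1 None->3 [EMPTY]
step 5: bank4 3->3 [HIT]
step 6: bank3 1->1 [HIT]
step 7: bank3 1->1 [HIT]
step 8: bank1 3->3 [HIT]

CLASS = HIT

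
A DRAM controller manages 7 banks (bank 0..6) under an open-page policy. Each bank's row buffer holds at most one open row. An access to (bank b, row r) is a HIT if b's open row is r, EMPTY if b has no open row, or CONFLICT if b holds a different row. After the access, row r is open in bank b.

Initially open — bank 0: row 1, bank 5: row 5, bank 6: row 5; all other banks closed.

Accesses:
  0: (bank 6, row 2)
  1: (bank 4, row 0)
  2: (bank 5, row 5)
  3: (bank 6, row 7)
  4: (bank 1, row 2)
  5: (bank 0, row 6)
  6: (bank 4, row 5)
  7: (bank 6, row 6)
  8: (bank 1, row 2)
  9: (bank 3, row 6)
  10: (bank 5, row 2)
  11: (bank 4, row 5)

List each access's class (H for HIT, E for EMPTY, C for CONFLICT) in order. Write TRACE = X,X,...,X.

step 0: bank6 5->2 [CONFLICT]
step 1: bank4 None->0 [EMPTY]
step 2: bank5 5->5 [HIT]
step 3: bank6 2->7 [CONFLICT]
step 4: bank1 None->2 [EMPTY]
step 5: bank0 1->6 [CONFLICT]
step 6: bank4 0->5 [CONFLICT]
step 7: bank6 7->6 [CONFLICT]
step 8: bank1 2->2 [HIT]
step 9: bank3 None->6 [EMPTY]
step 10: bank5 5->2 [CONFLICT]
step 11: bank4 5->5 [HIT]

TRACE = C,E,H,C,E,C,C,C,H,E,C,H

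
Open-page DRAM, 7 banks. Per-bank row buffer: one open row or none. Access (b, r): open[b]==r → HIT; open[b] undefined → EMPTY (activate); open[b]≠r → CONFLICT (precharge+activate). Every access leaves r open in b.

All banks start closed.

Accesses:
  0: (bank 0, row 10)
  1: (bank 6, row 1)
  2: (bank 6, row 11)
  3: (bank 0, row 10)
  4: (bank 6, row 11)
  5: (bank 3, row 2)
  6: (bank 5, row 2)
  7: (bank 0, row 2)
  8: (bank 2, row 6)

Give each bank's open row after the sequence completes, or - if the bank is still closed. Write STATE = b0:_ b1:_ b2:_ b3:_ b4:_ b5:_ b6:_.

step 0: bank0 None->10 [EMPTY]
step 1: bank6 None->1 [EMPTY]
step 2: bank6 1->11 [CONFLICT]
step 3: bank0 10->10 [HIT]
step 4: bank6 11->11 [HIT]
step 5: bank3 None->2 [EMPTY]
step 6: bank5 None->2 [EMPTY]
step 7: bank0 10->2 [CONFLICT]
step 8: bank2 None->6 [EMPTY]

STATE = b0:2 b1:- b2:6 b3:2 b4:- b5:2 b6:11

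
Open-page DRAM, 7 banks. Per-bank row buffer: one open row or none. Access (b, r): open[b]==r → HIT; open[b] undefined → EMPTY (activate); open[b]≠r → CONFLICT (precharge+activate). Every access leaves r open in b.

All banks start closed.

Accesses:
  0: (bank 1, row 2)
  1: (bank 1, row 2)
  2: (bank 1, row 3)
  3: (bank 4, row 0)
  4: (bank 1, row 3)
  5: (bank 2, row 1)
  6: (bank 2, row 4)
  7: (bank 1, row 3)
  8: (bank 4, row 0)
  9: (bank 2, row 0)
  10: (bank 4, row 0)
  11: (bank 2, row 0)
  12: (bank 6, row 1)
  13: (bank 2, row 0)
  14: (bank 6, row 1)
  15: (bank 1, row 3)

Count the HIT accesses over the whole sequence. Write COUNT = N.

COUNT = 9

0: bank 1 row 2 — prev None → EMPTY
1: bank 1 row 2 — prev 2 → HIT
2: bank 1 row 3 — prev 2 → CONFLICT
3: bank 4 row 0 — prev None → EMPTY
4: bank 1 row 3 — prev 3 → HIT
5: bank 2 row 1 — prev None → EMPTY
6: bank 2 row 4 — prev 1 → CONFLICT
7: bank 1 row 3 — prev 3 → HIT
8: bank 4 row 0 — prev 0 → HIT
9: bank 2 row 0 — prev 4 → CONFLICT
10: bank 4 row 0 — prev 0 → HIT
11: bank 2 row 0 — prev 0 → HIT
12: bank 6 row 1 — prev None → EMPTY
13: bank 2 row 0 — prev 0 → HIT
14: bank 6 row 1 — prev 1 → HIT
15: bank 1 row 3 — prev 3 → HIT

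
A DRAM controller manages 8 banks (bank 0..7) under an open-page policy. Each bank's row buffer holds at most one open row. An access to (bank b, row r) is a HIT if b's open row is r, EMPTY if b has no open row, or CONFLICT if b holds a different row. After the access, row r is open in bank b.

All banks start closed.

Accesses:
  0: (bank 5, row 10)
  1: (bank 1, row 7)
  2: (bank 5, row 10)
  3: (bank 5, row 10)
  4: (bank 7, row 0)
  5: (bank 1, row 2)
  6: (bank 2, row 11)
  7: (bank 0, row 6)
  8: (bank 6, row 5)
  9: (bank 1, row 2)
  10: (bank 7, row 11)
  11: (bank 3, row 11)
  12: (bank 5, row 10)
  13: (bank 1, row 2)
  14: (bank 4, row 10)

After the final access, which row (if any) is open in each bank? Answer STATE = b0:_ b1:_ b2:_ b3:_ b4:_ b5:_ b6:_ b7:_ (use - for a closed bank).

  [0] b5 r10: no row ⇒ E
  [1] b1 r7: no row ⇒ E
  [2] b5 r10: had r10 ⇒ H
  [3] b5 r10: had r10 ⇒ H
  [4] b7 r0: no row ⇒ E
  [5] b1 r2: had r7 ⇒ C
  [6] b2 r11: no row ⇒ E
  [7] b0 r6: no row ⇒ E
  [8] b6 r5: no row ⇒ E
  [9] b1 r2: had r2 ⇒ H
  [10] b7 r11: had r0 ⇒ C
  [11] b3 r11: no row ⇒ E
  [12] b5 r10: had r10 ⇒ H
  [13] b1 r2: had r2 ⇒ H
  [14] b4 r10: no row ⇒ E

STATE = b0:6 b1:2 b2:11 b3:11 b4:10 b5:10 b6:5 b7:11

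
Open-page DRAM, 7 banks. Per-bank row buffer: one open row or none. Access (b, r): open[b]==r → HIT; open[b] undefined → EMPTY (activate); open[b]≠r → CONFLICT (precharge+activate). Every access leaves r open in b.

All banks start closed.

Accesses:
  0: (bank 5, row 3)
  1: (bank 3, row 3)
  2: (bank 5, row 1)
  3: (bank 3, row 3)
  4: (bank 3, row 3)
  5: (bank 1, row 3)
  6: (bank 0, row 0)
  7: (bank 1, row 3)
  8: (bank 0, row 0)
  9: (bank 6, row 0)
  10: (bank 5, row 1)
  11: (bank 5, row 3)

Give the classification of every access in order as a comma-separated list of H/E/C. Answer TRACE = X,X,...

TRACE = E,E,C,H,H,E,E,H,H,E,H,C

0: bank 5 row 3 — prev None → EMPTY
1: bank 3 row 3 — prev None → EMPTY
2: bank 5 row 1 — prev 3 → CONFLICT
3: bank 3 row 3 — prev 3 → HIT
4: bank 3 row 3 — prev 3 → HIT
5: bank 1 row 3 — prev None → EMPTY
6: bank 0 row 0 — prev None → EMPTY
7: bank 1 row 3 — prev 3 → HIT
8: bank 0 row 0 — prev 0 → HIT
9: bank 6 row 0 — prev None → EMPTY
10: bank 5 row 1 — prev 1 → HIT
11: bank 5 row 3 — prev 1 → CONFLICT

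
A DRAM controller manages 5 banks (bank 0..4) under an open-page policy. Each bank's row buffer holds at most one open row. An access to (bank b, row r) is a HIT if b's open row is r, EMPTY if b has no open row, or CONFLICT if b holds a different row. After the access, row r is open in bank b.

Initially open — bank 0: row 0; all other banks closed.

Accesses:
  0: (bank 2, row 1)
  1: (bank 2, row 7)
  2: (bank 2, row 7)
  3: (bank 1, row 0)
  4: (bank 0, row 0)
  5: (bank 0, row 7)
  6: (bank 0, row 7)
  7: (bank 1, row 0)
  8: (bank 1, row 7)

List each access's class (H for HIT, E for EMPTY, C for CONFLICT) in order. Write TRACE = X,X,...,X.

0: bank 2 row 1 — prev None → EMPTY
1: bank 2 row 7 — prev 1 → CONFLICT
2: bank 2 row 7 — prev 7 → HIT
3: bank 1 row 0 — prev None → EMPTY
4: bank 0 row 0 — prev 0 → HIT
5: bank 0 row 7 — prev 0 → CONFLICT
6: bank 0 row 7 — prev 7 → HIT
7: bank 1 row 0 — prev 0 → HIT
8: bank 1 row 7 — prev 0 → CONFLICT

TRACE = E,C,H,E,H,C,H,H,C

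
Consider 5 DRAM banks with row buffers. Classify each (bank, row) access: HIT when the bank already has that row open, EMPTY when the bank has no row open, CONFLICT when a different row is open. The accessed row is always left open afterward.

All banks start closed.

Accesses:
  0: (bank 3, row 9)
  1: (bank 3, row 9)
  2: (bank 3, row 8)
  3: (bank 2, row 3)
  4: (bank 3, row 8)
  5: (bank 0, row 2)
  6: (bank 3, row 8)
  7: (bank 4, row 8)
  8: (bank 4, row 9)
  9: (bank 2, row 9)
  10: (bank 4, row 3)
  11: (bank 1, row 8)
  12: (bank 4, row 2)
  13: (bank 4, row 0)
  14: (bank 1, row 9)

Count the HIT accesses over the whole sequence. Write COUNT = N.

COUNT = 3

0: bank 3 row 9 — prev None → EMPTY
1: bank 3 row 9 — prev 9 → HIT
2: bank 3 row 8 — prev 9 → CONFLICT
3: bank 2 row 3 — prev None → EMPTY
4: bank 3 row 8 — prev 8 → HIT
5: bank 0 row 2 — prev None → EMPTY
6: bank 3 row 8 — prev 8 → HIT
7: bank 4 row 8 — prev None → EMPTY
8: bank 4 row 9 — prev 8 → CONFLICT
9: bank 2 row 9 — prev 3 → CONFLICT
10: bank 4 row 3 — prev 9 → CONFLICT
11: bank 1 row 8 — prev None → EMPTY
12: bank 4 row 2 — prev 3 → CONFLICT
13: bank 4 row 0 — prev 2 → CONFLICT
14: bank 1 row 9 — prev 8 → CONFLICT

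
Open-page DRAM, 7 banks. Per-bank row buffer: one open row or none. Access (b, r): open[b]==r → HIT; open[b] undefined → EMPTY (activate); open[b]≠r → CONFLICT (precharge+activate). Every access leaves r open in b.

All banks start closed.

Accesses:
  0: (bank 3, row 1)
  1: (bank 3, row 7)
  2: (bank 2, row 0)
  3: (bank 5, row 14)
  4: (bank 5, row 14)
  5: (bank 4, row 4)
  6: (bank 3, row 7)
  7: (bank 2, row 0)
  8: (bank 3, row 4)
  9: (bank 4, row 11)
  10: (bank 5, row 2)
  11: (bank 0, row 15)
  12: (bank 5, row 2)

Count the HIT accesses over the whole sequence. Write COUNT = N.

COUNT = 4

#0 (3,1) E
#1 (3,7) C  (was 1)
#2 (2,0) E
#3 (5,14) E
#4 (5,14) H  (was 14)
#5 (4,4) E
#6 (3,7) H  (was 7)
#7 (2,0) H  (was 0)
#8 (3,4) C  (was 7)
#9 (4,11) C  (was 4)
#10 (5,2) C  (was 14)
#11 (0,15) E
#12 (5,2) H  (was 2)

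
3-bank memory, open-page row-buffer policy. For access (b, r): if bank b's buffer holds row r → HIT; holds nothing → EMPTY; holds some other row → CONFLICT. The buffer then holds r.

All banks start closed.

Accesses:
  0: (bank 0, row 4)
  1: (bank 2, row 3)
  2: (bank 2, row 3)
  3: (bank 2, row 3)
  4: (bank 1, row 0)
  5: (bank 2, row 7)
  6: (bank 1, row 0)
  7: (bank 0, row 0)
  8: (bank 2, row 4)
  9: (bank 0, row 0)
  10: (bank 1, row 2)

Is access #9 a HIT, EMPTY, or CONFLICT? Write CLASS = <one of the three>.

CLASS = HIT

0: bank 0 row 4 — prev None → EMPTY
1: bank 2 row 3 — prev None → EMPTY
2: bank 2 row 3 — prev 3 → HIT
3: bank 2 row 3 — prev 3 → HIT
4: bank 1 row 0 — prev None → EMPTY
5: bank 2 row 7 — prev 3 → CONFLICT
6: bank 1 row 0 — prev 0 → HIT
7: bank 0 row 0 — prev 4 → CONFLICT
8: bank 2 row 4 — prev 7 → CONFLICT
9: bank 0 row 0 — prev 0 → HIT
10: bank 1 row 2 — prev 0 → CONFLICT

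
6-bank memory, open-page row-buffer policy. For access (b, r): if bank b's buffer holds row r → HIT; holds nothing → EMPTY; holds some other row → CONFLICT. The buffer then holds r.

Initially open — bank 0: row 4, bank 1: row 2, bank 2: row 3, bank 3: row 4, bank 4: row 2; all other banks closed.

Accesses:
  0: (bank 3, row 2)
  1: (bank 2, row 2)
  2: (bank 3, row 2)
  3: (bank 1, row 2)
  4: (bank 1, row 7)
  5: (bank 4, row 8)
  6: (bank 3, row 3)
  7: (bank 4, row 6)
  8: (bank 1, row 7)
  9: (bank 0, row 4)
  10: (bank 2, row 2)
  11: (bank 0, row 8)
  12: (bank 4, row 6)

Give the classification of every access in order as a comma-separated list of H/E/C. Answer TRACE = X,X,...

#0 (3,2) C  (was 4)
#1 (2,2) C  (was 3)
#2 (3,2) H  (was 2)
#3 (1,2) H  (was 2)
#4 (1,7) C  (was 2)
#5 (4,8) C  (was 2)
#6 (3,3) C  (was 2)
#7 (4,6) C  (was 8)
#8 (1,7) H  (was 7)
#9 (0,4) H  (was 4)
#10 (2,2) H  (was 2)
#11 (0,8) C  (was 4)
#12 (4,6) H  (was 6)

TRACE = C,C,H,H,C,C,C,C,H,H,H,C,H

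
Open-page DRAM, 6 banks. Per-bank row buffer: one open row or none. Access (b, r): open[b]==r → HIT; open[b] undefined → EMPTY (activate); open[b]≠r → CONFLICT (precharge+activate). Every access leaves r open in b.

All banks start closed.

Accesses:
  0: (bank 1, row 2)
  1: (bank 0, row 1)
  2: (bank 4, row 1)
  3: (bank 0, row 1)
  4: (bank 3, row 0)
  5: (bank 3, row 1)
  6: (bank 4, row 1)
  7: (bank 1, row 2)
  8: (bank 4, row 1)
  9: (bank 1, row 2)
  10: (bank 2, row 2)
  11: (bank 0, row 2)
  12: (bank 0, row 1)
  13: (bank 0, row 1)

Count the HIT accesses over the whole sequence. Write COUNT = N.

COUNT = 6

  [0] b1 r2: no row ⇒ E
  [1] b0 r1: no row ⇒ E
  [2] b4 r1: no row ⇒ E
  [3] b0 r1: had r1 ⇒ H
  [4] b3 r0: no row ⇒ E
  [5] b3 r1: had r0 ⇒ C
  [6] b4 r1: had r1 ⇒ H
  [7] b1 r2: had r2 ⇒ H
  [8] b4 r1: had r1 ⇒ H
  [9] b1 r2: had r2 ⇒ H
  [10] b2 r2: no row ⇒ E
  [11] b0 r2: had r1 ⇒ C
  [12] b0 r1: had r2 ⇒ C
  [13] b0 r1: had r1 ⇒ H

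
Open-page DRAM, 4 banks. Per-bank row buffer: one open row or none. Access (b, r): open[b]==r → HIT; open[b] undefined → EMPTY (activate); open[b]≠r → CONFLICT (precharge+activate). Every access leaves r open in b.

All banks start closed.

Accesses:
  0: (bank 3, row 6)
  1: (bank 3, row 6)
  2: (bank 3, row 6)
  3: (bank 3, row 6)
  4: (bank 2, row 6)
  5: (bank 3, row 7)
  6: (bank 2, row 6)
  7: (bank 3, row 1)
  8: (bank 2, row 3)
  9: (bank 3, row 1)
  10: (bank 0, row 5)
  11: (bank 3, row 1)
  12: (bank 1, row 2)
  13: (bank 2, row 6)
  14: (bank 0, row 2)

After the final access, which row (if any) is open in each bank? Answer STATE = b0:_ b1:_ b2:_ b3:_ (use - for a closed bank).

step 0: bank3 None->6 [EMPTY]
step 1: bank3 6->6 [HIT]
step 2: bank3 6->6 [HIT]
step 3: bank3 6->6 [HIT]
step 4: bank2 None->6 [EMPTY]
step 5: bank3 6->7 [CONFLICT]
step 6: bank2 6->6 [HIT]
step 7: bank3 7->1 [CONFLICT]
step 8: bank2 6->3 [CONFLICT]
step 9: bank3 1->1 [HIT]
step 10: bank0 None->5 [EMPTY]
step 11: bank3 1->1 [HIT]
step 12: bank1 None->2 [EMPTY]
step 13: bank2 3->6 [CONFLICT]
step 14: bank0 5->2 [CONFLICT]

STATE = b0:2 b1:2 b2:6 b3:1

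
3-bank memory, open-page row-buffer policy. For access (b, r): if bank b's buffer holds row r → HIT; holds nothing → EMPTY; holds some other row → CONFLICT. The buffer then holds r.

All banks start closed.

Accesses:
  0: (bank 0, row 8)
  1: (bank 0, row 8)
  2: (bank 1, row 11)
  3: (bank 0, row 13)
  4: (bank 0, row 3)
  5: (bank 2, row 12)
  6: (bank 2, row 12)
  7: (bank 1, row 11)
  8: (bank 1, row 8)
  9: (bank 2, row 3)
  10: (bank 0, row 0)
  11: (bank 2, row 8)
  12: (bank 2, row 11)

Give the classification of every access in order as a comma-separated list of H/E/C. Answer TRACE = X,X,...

step 0: bank0 None->8 [EMPTY]
step 1: bank0 8->8 [HIT]
step 2: bank1 None->11 [EMPTY]
step 3: bank0 8->13 [CONFLICT]
step 4: bank0 13->3 [CONFLICT]
step 5: bank2 None->12 [EMPTY]
step 6: bank2 12->12 [HIT]
step 7: bank1 11->11 [HIT]
step 8: bank1 11->8 [CONFLICT]
step 9: bank2 12->3 [CONFLICT]
step 10: bank0 3->0 [CONFLICT]
step 11: bank2 3->8 [CONFLICT]
step 12: bank2 8->11 [CONFLICT]

TRACE = E,H,E,C,C,E,H,H,C,C,C,C,C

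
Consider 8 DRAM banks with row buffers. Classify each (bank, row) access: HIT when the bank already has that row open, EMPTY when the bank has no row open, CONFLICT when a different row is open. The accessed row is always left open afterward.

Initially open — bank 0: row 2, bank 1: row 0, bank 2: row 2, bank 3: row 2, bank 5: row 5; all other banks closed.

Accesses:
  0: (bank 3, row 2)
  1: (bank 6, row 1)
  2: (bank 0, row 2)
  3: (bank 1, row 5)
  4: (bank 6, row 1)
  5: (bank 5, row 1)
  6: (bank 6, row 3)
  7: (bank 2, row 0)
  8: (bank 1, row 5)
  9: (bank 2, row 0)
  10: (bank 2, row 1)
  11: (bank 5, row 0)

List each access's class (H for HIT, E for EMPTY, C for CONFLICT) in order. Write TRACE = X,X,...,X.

0: bank 3 row 2 — prev 2 → HIT
1: bank 6 row 1 — prev None → EMPTY
2: bank 0 row 2 — prev 2 → HIT
3: bank 1 row 5 — prev 0 → CONFLICT
4: bank 6 row 1 — prev 1 → HIT
5: bank 5 row 1 — prev 5 → CONFLICT
6: bank 6 row 3 — prev 1 → CONFLICT
7: bank 2 row 0 — prev 2 → CONFLICT
8: bank 1 row 5 — prev 5 → HIT
9: bank 2 row 0 — prev 0 → HIT
10: bank 2 row 1 — prev 0 → CONFLICT
11: bank 5 row 0 — prev 1 → CONFLICT

TRACE = H,E,H,C,H,C,C,C,H,H,C,C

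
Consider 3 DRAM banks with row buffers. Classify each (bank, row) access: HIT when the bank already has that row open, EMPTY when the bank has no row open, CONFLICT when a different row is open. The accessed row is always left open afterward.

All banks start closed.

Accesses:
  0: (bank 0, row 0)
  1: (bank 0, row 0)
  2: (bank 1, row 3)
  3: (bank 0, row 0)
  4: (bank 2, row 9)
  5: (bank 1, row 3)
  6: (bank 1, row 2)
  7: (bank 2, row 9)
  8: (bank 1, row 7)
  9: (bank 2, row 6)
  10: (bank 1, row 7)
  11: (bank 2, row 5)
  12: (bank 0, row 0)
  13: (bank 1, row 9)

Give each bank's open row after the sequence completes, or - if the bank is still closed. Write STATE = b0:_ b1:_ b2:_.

  [0] b0 r0: no row ⇒ E
  [1] b0 r0: had r0 ⇒ H
  [2] b1 r3: no row ⇒ E
  [3] b0 r0: had r0 ⇒ H
  [4] b2 r9: no row ⇒ E
  [5] b1 r3: had r3 ⇒ H
  [6] b1 r2: had r3 ⇒ C
  [7] b2 r9: had r9 ⇒ H
  [8] b1 r7: had r2 ⇒ C
  [9] b2 r6: had r9 ⇒ C
  [10] b1 r7: had r7 ⇒ H
  [11] b2 r5: had r6 ⇒ C
  [12] b0 r0: had r0 ⇒ H
  [13] b1 r9: had r7 ⇒ C

STATE = b0:0 b1:9 b2:5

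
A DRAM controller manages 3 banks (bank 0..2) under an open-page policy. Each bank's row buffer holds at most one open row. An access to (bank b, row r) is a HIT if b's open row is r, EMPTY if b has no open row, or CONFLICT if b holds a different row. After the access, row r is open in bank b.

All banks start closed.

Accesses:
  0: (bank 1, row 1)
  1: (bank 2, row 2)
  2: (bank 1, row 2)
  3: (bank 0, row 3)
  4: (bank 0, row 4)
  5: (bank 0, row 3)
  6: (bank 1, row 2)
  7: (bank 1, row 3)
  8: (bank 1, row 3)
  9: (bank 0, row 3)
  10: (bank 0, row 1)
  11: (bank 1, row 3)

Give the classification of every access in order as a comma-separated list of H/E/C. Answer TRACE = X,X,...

TRACE = E,E,C,E,C,C,H,C,H,H,C,H

step 0: bank1 None->1 [EMPTY]
step 1: bank2 None->2 [EMPTY]
step 2: bank1 1->2 [CONFLICT]
step 3: bank0 None->3 [EMPTY]
step 4: bank0 3->4 [CONFLICT]
step 5: bank0 4->3 [CONFLICT]
step 6: bank1 2->2 [HIT]
step 7: bank1 2->3 [CONFLICT]
step 8: bank1 3->3 [HIT]
step 9: bank0 3->3 [HIT]
step 10: bank0 3->1 [CONFLICT]
step 11: bank1 3->3 [HIT]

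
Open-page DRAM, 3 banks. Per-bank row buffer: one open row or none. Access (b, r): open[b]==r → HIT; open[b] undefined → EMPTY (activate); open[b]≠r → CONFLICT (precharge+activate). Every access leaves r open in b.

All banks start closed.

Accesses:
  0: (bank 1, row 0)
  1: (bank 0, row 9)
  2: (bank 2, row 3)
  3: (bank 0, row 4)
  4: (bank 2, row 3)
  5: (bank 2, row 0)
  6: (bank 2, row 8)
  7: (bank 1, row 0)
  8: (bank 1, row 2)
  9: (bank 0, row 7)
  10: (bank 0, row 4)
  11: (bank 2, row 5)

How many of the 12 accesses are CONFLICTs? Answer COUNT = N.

  [0] b1 r0: no row ⇒ E
  [1] b0 r9: no row ⇒ E
  [2] b2 r3: no row ⇒ E
  [3] b0 r4: had r9 ⇒ C
  [4] b2 r3: had r3 ⇒ H
  [5] b2 r0: had r3 ⇒ C
  [6] b2 r8: had r0 ⇒ C
  [7] b1 r0: had r0 ⇒ H
  [8] b1 r2: had r0 ⇒ C
  [9] b0 r7: had r4 ⇒ C
  [10] b0 r4: had r7 ⇒ C
  [11] b2 r5: had r8 ⇒ C

COUNT = 7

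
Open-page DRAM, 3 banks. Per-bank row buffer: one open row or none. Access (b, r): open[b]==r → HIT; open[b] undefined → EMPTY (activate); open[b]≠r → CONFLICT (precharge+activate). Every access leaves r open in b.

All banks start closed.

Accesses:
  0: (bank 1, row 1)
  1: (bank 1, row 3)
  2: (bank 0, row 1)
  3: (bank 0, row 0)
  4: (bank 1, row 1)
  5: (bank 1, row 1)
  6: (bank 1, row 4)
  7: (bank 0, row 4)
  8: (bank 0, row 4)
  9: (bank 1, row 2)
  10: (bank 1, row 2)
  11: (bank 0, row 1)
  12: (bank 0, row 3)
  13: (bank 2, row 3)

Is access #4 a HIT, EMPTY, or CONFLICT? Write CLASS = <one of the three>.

CLASS = CONFLICT

0: bank 1 row 1 — prev None → EMPTY
1: bank 1 row 3 — prev 1 → CONFLICT
2: bank 0 row 1 — prev None → EMPTY
3: bank 0 row 0 — prev 1 → CONFLICT
4: bank 1 row 1 — prev 3 → CONFLICT
5: bank 1 row 1 — prev 1 → HIT
6: bank 1 row 4 — prev 1 → CONFLICT
7: bank 0 row 4 — prev 0 → CONFLICT
8: bank 0 row 4 — prev 4 → HIT
9: bank 1 row 2 — prev 4 → CONFLICT
10: bank 1 row 2 — prev 2 → HIT
11: bank 0 row 1 — prev 4 → CONFLICT
12: bank 0 row 3 — prev 1 → CONFLICT
13: bank 2 row 3 — prev None → EMPTY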